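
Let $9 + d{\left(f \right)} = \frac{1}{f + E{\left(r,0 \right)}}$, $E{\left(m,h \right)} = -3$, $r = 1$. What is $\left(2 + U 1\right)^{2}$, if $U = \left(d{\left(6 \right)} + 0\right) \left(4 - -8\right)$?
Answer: $10404$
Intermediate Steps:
$d{\left(f \right)} = -9 + \frac{1}{-3 + f}$ ($d{\left(f \right)} = -9 + \frac{1}{f - 3} = -9 + \frac{1}{-3 + f}$)
$U = -104$ ($U = \left(\frac{28 - 54}{-3 + 6} + 0\right) \left(4 - -8\right) = \left(\frac{28 - 54}{3} + 0\right) \left(4 + 8\right) = \left(\frac{1}{3} \left(-26\right) + 0\right) 12 = \left(- \frac{26}{3} + 0\right) 12 = \left(- \frac{26}{3}\right) 12 = -104$)
$\left(2 + U 1\right)^{2} = \left(2 - 104\right)^{2} = \left(-102\right)^{2} = 10404$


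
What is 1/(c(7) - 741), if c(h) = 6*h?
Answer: -1/699 ≈ -0.0014306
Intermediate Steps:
1/(c(7) - 741) = 1/(6*7 - 741) = 1/(42 - 741) = 1/(-699) = -1/699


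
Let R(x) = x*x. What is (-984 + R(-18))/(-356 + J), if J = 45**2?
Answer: -660/1669 ≈ -0.39545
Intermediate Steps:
J = 2025
R(x) = x**2
(-984 + R(-18))/(-356 + J) = (-984 + (-18)**2)/(-356 + 2025) = (-984 + 324)/1669 = -660*1/1669 = -660/1669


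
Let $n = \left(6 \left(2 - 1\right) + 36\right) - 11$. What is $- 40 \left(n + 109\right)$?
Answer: $-5600$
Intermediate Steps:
$n = 31$ ($n = \left(6 \cdot 1 + 36\right) - 11 = \left(6 + 36\right) - 11 = 42 - 11 = 31$)
$- 40 \left(n + 109\right) = - 40 \left(31 + 109\right) = \left(-40\right) 140 = -5600$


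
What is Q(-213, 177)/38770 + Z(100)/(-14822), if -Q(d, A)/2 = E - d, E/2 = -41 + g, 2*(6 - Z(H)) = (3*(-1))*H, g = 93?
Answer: -3861317/143662235 ≈ -0.026878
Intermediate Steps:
Z(H) = 6 + 3*H/2 (Z(H) = 6 - 3*(-1)*H/2 = 6 - (-3)*H/2 = 6 + 3*H/2)
E = 104 (E = 2*(-41 + 93) = 2*52 = 104)
Q(d, A) = -208 + 2*d (Q(d, A) = -2*(104 - d) = -208 + 2*d)
Q(-213, 177)/38770 + Z(100)/(-14822) = (-208 + 2*(-213))/38770 + (6 + (3/2)*100)/(-14822) = (-208 - 426)*(1/38770) + (6 + 150)*(-1/14822) = -634*1/38770 + 156*(-1/14822) = -317/19385 - 78/7411 = -3861317/143662235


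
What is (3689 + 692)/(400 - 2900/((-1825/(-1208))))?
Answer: -319813/110928 ≈ -2.8831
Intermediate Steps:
(3689 + 692)/(400 - 2900/((-1825/(-1208)))) = 4381/(400 - 2900/((-1825*(-1/1208)))) = 4381/(400 - 2900/1825/1208) = 4381/(400 - 2900*1208/1825) = 4381/(400 - 140128/73) = 4381/(-110928/73) = 4381*(-73/110928) = -319813/110928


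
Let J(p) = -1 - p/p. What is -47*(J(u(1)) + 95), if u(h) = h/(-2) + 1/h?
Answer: -4371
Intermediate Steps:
u(h) = 1/h - h/2 (u(h) = h*(-1/2) + 1/h = -h/2 + 1/h = 1/h - h/2)
J(p) = -2 (J(p) = -1 - 1*1 = -1 - 1 = -2)
-47*(J(u(1)) + 95) = -47*(-2 + 95) = -47*93 = -4371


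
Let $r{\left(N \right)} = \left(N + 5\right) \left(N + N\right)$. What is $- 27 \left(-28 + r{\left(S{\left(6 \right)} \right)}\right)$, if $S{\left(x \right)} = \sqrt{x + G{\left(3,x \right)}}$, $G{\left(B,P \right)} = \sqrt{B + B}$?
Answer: $432 - 270 \sqrt{6 + \sqrt{6}} - 54 \sqrt{6} \approx -485.11$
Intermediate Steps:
$G{\left(B,P \right)} = \sqrt{2} \sqrt{B}$ ($G{\left(B,P \right)} = \sqrt{2 B} = \sqrt{2} \sqrt{B}$)
$S{\left(x \right)} = \sqrt{x + \sqrt{6}}$ ($S{\left(x \right)} = \sqrt{x + \sqrt{2} \sqrt{3}} = \sqrt{x + \sqrt{6}}$)
$r{\left(N \right)} = 2 N \left(5 + N\right)$ ($r{\left(N \right)} = \left(5 + N\right) 2 N = 2 N \left(5 + N\right)$)
$- 27 \left(-28 + r{\left(S{\left(6 \right)} \right)}\right) = - 27 \left(-28 + 2 \sqrt{6 + \sqrt{6}} \left(5 + \sqrt{6 + \sqrt{6}}\right)\right) = 756 - 54 \sqrt{6 + \sqrt{6}} \left(5 + \sqrt{6 + \sqrt{6}}\right)$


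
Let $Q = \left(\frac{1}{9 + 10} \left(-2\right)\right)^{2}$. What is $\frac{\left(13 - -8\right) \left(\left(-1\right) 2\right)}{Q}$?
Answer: $- \frac{7581}{2} \approx -3790.5$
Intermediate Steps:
$Q = \frac{4}{361}$ ($Q = \left(\frac{1}{19} \left(-2\right)\right)^{2} = \left(- \frac{2}{19}\right)^{2} = \frac{4}{361} \approx 0.01108$)
$\frac{\left(13 - -8\right) \left(\left(-1\right) 2\right)}{Q} = \frac{\left(13 - -8\right) \left(\left(-1\right) 2\right)}{\frac{4}{361}} = \left(13 + \left(-12 + 20\right)\right) \left(-2\right) \frac{361}{4} = \left(13 + 8\right) \left(-2\right) \frac{361}{4} = 21 \left(-2\right) \frac{361}{4} = \left(-42\right) \frac{361}{4} = - \frac{7581}{2}$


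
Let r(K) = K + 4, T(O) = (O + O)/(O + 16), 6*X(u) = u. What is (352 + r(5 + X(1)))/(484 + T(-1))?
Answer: 10835/14516 ≈ 0.74642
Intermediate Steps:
X(u) = u/6
T(O) = 2*O/(16 + O) (T(O) = (2*O)/(16 + O) = 2*O/(16 + O))
r(K) = 4 + K
(352 + r(5 + X(1)))/(484 + T(-1)) = (352 + (4 + (5 + (⅙)*1)))/(484 + 2*(-1)/(16 - 1)) = (352 + (4 + (5 + ⅙)))/(484 + 2*(-1)/15) = (352 + (4 + 31/6))/(484 + 2*(-1)*(1/15)) = (352 + 55/6)/(484 - 2/15) = 2167/(6*(7258/15)) = (2167/6)*(15/7258) = 10835/14516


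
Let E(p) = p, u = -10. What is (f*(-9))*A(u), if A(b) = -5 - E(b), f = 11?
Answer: -495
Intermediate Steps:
A(b) = -5 - b
(f*(-9))*A(u) = (11*(-9))*(-5 - 1*(-10)) = -99*(-5 + 10) = -99*5 = -495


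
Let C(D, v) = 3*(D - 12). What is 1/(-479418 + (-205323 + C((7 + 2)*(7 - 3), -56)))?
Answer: -1/684669 ≈ -1.4606e-6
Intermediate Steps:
C(D, v) = -36 + 3*D (C(D, v) = 3*(-12 + D) = -36 + 3*D)
1/(-479418 + (-205323 + C((7 + 2)*(7 - 3), -56))) = 1/(-479418 + (-205323 + (-36 + 3*((7 + 2)*(7 - 3))))) = 1/(-479418 + (-205323 + (-36 + 3*(9*4)))) = 1/(-479418 + (-205323 + (-36 + 3*36))) = 1/(-479418 + (-205323 + (-36 + 108))) = 1/(-479418 + (-205323 + 72)) = 1/(-479418 - 205251) = 1/(-684669) = -1/684669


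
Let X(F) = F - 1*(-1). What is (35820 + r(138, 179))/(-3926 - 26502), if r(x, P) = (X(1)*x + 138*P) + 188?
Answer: -30493/15214 ≈ -2.0043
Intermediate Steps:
X(F) = 1 + F (X(F) = F + 1 = 1 + F)
r(x, P) = 188 + 2*x + 138*P (r(x, P) = ((1 + 1)*x + 138*P) + 188 = (2*x + 138*P) + 188 = 188 + 2*x + 138*P)
(35820 + r(138, 179))/(-3926 - 26502) = (35820 + (188 + 2*138 + 138*179))/(-3926 - 26502) = (35820 + (188 + 276 + 24702))/(-30428) = (35820 + 25166)*(-1/30428) = 60986*(-1/30428) = -30493/15214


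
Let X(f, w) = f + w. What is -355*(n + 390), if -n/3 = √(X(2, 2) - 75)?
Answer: -138450 + 1065*I*√71 ≈ -1.3845e+5 + 8973.8*I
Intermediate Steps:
n = -3*I*√71 (n = -3*√((2 + 2) - 75) = -3*√(4 - 75) = -3*I*√71 ≈ -25.278*I)
-355*(n + 390) = -355*(-3*I*√71 + 390) = -355*(390 - 3*I*√71) = -138450 + 1065*I*√71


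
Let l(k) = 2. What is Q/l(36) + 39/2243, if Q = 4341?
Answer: 9736941/4486 ≈ 2170.5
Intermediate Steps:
Q/l(36) + 39/2243 = 4341/2 + 39/2243 = 9736941/4486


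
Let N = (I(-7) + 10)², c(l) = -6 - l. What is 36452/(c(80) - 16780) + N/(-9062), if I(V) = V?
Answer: -165239909/76419846 ≈ -2.1623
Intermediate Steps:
N = 9 (N = (-7 + 10)² = 3² = 9)
36452/(c(80) - 16780) + N/(-9062) = 36452/((-6 - 1*80) - 16780) + 9/(-9062) = 36452/((-6 - 80) - 16780) + 9*(-1/9062) = 36452/(-86 - 16780) - 9/9062 = 36452/(-16866) - 9/9062 = 36452*(-1/16866) - 9/9062 = -18226/8433 - 9/9062 = -165239909/76419846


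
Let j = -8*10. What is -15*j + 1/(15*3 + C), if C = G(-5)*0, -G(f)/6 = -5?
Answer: 54001/45 ≈ 1200.0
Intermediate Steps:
G(f) = 30 (G(f) = -6*(-5) = 30)
j = -80
C = 0 (C = 30*0 = 0)
-15*j + 1/(15*3 + C) = -15*(-80) + 1/(15*3 + 0) = 1200 + 1/(45 + 0) = 1200 + 1/45 = 54001/45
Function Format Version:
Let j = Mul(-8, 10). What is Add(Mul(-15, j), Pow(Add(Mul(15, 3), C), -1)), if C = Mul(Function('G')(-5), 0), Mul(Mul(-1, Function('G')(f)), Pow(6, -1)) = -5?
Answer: Rational(54001, 45) ≈ 1200.0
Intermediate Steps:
Function('G')(f) = 30 (Function('G')(f) = Mul(-6, -5) = 30)
j = -80
C = 0 (C = Mul(30, 0) = 0)
Add(Mul(-15, j), Pow(Add(Mul(15, 3), C), -1)) = Add(Mul(-15, -80), Pow(Add(Mul(15, 3), 0), -1)) = Add(1200, Pow(Add(45, 0), -1)) = Add(1200, Pow(45, -1)) = Add(1200, Rational(1, 45)) = Rational(54001, 45)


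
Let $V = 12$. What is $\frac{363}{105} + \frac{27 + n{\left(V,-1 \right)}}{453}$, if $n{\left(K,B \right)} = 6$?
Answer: $\frac{18656}{5285} \approx 3.53$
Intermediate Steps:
$\frac{363}{105} + \frac{27 + n{\left(V,-1 \right)}}{453} = \frac{363}{105} + \frac{27 + 6}{453} = 363 \cdot \frac{1}{105} + 33 \cdot \frac{1}{453} = \frac{121}{35} + \frac{11}{151} = \frac{18656}{5285}$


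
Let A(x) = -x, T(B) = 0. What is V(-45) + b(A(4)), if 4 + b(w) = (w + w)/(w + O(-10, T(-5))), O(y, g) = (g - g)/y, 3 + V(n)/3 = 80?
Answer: 229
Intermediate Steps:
V(n) = 231 (V(n) = -9 + 3*80 = -9 + 240 = 231)
O(y, g) = 0 (O(y, g) = 0/y = 0)
b(w) = -2 (b(w) = -4 + (w + w)/(w + 0) = -4 + (2*w)/w = -4 + 2 = -2)
V(-45) + b(A(4)) = 231 - 2 = 229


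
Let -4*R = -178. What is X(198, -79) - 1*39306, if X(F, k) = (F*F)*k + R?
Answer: -6272755/2 ≈ -3.1364e+6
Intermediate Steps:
R = 89/2 (R = -¼*(-178) = 89/2 ≈ 44.500)
X(F, k) = 89/2 + k*F² (X(F, k) = (F*F)*k + 89/2 = F²*k + 89/2 = k*F² + 89/2 = 89/2 + k*F²)
X(198, -79) - 1*39306 = (89/2 - 79*198²) - 1*39306 = (89/2 - 79*39204) - 39306 = (89/2 - 3097116) - 39306 = -6194143/2 - 39306 = -6272755/2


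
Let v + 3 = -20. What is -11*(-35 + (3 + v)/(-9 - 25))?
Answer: 6435/17 ≈ 378.53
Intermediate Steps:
v = -23 (v = -3 - 20 = -23)
-11*(-35 + (3 + v)/(-9 - 25)) = -11*(-35 + (3 - 23)/(-9 - 25)) = -11*(-35 - 20/(-34)) = -11*(-35 - 20*(-1/34)) = -11*(-35 + 10/17) = -11*(-585/17) = 6435/17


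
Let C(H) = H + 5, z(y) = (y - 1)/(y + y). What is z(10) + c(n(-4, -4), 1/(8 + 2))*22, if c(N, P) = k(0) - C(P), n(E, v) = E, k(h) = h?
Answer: -447/4 ≈ -111.75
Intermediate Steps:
z(y) = (-1 + y)/(2*y) (z(y) = (-1 + y)/((2*y)) = (-1 + y)*(1/(2*y)) = (-1 + y)/(2*y))
C(H) = 5 + H
c(N, P) = -5 - P (c(N, P) = 0 - (5 + P) = 0 + (-5 - P) = -5 - P)
z(10) + c(n(-4, -4), 1/(8 + 2))*22 = (½)*(-1 + 10)/10 + (-5 - 1/(8 + 2))*22 = (½)*(⅒)*9 + (-5 - 1/10)*22 = 9/20 + (-5 - 1*⅒)*22 = 9/20 + (-5 - ⅒)*22 = 9/20 - 51/10*22 = 9/20 - 561/5 = -447/4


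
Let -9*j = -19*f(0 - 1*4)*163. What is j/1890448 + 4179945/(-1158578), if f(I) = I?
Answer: -8891508806563/2464010395812 ≈ -3.6086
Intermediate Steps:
j = -12388/9 (j = -(-19*(0 - 1*4))*163/9 = -(-19*(0 - 4))*163/9 = -(-19*(-4))*163/9 = -76*163/9 = -⅑*12388 = -12388/9 ≈ -1376.4)
j/1890448 + 4179945/(-1158578) = -12388/9/1890448 + 4179945/(-1158578) = -12388/9*1/1890448 + 4179945*(-1/1158578) = -3097/4253508 - 4179945/1158578 = -8891508806563/2464010395812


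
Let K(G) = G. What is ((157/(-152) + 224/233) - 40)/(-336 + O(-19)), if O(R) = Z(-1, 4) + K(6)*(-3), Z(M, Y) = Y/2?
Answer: 1419173/12466432 ≈ 0.11384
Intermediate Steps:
Z(M, Y) = Y/2 (Z(M, Y) = Y*(½) = Y/2)
O(R) = -16 (O(R) = (½)*4 + 6*(-3) = 2 - 18 = -16)
((157/(-152) + 224/233) - 40)/(-336 + O(-19)) = ((157/(-152) + 224/233) - 40)/(-336 - 16) = ((157*(-1/152) + 224*(1/233)) - 40)/(-352) = ((-157/152 + 224/233) - 40)*(-1/352) = (-2533/35416 - 40)*(-1/352) = -1419173/35416*(-1/352) = 1419173/12466432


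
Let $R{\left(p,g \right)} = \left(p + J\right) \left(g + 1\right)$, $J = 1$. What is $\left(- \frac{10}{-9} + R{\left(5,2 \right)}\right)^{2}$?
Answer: $\frac{29584}{81} \approx 365.23$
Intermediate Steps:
$R{\left(p,g \right)} = \left(1 + g\right) \left(1 + p\right)$ ($R{\left(p,g \right)} = \left(p + 1\right) \left(g + 1\right) = \left(1 + p\right) \left(1 + g\right) = \left(1 + g\right) \left(1 + p\right)$)
$\left(- \frac{10}{-9} + R{\left(5,2 \right)}\right)^{2} = \left(- \frac{10}{-9} + \left(1 + 2 + 5 + 2 \cdot 5\right)\right)^{2} = \left(\left(-10\right) \left(- \frac{1}{9}\right) + \left(1 + 2 + 5 + 10\right)\right)^{2} = \left(\frac{10}{9} + 18\right)^{2} = \left(\frac{172}{9}\right)^{2} = \frac{29584}{81}$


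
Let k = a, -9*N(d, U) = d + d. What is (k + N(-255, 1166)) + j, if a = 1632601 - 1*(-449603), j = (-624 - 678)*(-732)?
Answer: 9105974/3 ≈ 3.0353e+6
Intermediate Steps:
N(d, U) = -2*d/9 (N(d, U) = -(d + d)/9 = -2*d/9)
j = 953064 (j = -1302*(-732) = 953064)
a = 2082204 (a = 1632601 + 449603 = 2082204)
k = 2082204
(k + N(-255, 1166)) + j = (2082204 - 2/9*(-255)) + 953064 = (2082204 + 170/3) + 953064 = 6246782/3 + 953064 = 9105974/3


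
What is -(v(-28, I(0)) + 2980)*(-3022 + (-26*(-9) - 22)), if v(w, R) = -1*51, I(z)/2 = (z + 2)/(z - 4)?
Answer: 8230490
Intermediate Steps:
I(z) = 2*(2 + z)/(-4 + z) (I(z) = 2*((z + 2)/(z - 4)) = 2*((2 + z)/(-4 + z)) = 2*(2 + z)/(-4 + z))
v(w, R) = -51
-(v(-28, I(0)) + 2980)*(-3022 + (-26*(-9) - 22)) = -(-51 + 2980)*(-3022 + (-26*(-9) - 22)) = -2929*(-3022 + (234 - 22)) = -2929*(-3022 + 212) = -2929*(-2810) = -1*(-8230490) = 8230490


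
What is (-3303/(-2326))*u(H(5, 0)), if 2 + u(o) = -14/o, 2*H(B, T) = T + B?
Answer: -62757/5815 ≈ -10.792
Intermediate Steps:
H(B, T) = B/2 + T/2 (H(B, T) = (T + B)/2 = (B + T)/2 = B/2 + T/2)
u(o) = -2 - 14/o
(-3303/(-2326))*u(H(5, 0)) = (-3303/(-2326))*(-2 - 14/((½)*5 + (½)*0)) = (-3303*(-1/2326))*(-2 - 14/(5/2 + 0)) = 3303*(-2 - 14/5/2)/2326 = 3303*(-2 - 14*⅖)/2326 = 3303*(-2 - 28/5)/2326 = (3303/2326)*(-38/5) = -62757/5815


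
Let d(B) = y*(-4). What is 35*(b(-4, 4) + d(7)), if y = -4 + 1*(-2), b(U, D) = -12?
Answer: 420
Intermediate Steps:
y = -6 (y = -4 - 2 = -6)
d(B) = 24 (d(B) = -6*(-4) = 24)
35*(b(-4, 4) + d(7)) = 35*(-12 + 24) = 35*12 = 420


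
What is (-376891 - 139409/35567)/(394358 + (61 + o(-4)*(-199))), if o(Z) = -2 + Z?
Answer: -13405021606/14070767571 ≈ -0.95269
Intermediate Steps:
(-376891 - 139409/35567)/(394358 + (61 + o(-4)*(-199))) = (-376891 - 139409/35567)/(394358 + (61 + (-2 - 4)*(-199))) = (-376891 - 139409*1/35567)/(394358 + (61 - 6*(-199))) = (-376891 - 139409/35567)/(394358 + (61 + 1194)) = -13405021606/(35567*(394358 + 1255)) = -13405021606/35567/395613 = -13405021606/35567*1/395613 = -13405021606/14070767571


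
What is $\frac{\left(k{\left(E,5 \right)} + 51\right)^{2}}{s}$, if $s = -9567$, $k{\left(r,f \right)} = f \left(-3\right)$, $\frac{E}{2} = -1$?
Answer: $- \frac{144}{1063} \approx -0.13547$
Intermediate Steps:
$E = -2$ ($E = 2 \left(-1\right) = -2$)
$k{\left(r,f \right)} = - 3 f$
$\frac{\left(k{\left(E,5 \right)} + 51\right)^{2}}{s} = \frac{\left(\left(-3\right) 5 + 51\right)^{2}}{-9567} = \left(-15 + 51\right)^{2} \left(- \frac{1}{9567}\right) = 36^{2} \left(- \frac{1}{9567}\right) = 1296 \left(- \frac{1}{9567}\right) = - \frac{144}{1063}$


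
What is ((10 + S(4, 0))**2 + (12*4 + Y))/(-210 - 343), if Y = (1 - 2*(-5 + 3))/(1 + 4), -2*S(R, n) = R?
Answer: -113/553 ≈ -0.20434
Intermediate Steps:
S(R, n) = -R/2
Y = 1 (Y = (1 - 2*(-2))/5 = (1 + 4)*(1/5) = 5*(1/5) = 1)
((10 + S(4, 0))**2 + (12*4 + Y))/(-210 - 343) = ((10 - 1/2*4)**2 + (12*4 + 1))/(-210 - 343) = ((10 - 2)**2 + (48 + 1))/(-553) = (8**2 + 49)*(-1/553) = (64 + 49)*(-1/553) = 113*(-1/553) = -113/553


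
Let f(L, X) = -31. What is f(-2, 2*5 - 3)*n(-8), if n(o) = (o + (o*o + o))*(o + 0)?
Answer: 11904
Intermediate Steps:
n(o) = o*(o² + 2*o) (n(o) = (o + (o² + o))*o = (o + (o + o²))*o = (o² + 2*o)*o = o*(o² + 2*o))
f(-2, 2*5 - 3)*n(-8) = -31*(-8)²*(2 - 8) = -1984*(-6) = -31*(-384) = 11904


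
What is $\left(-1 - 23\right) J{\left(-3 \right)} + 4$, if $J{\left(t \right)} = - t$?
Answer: $-68$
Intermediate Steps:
$\left(-1 - 23\right) J{\left(-3 \right)} + 4 = \left(-1 - 23\right) \left(\left(-1\right) \left(-3\right)\right) + 4 = \left(-1 - 23\right) 3 + 4 = \left(-24\right) 3 + 4 = -72 + 4 = -68$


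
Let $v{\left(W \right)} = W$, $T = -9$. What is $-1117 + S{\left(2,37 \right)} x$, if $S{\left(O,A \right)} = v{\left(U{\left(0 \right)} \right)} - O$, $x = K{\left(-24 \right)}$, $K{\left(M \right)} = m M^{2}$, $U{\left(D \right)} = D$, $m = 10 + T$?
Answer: $-2269$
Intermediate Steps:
$m = 1$ ($m = 10 - 9 = 1$)
$K{\left(M \right)} = M^{2}$ ($K{\left(M \right)} = 1 M^{2} = M^{2}$)
$x = 576$ ($x = \left(-24\right)^{2} = 576$)
$S{\left(O,A \right)} = - O$ ($S{\left(O,A \right)} = 0 - O = - O$)
$-1117 + S{\left(2,37 \right)} x = -1117 + \left(-1\right) 2 \cdot 576 = -1117 - 1152 = -2269$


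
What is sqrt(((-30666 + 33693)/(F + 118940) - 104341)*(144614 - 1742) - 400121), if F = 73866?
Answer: I*sqrt(138546260498429199341)/96403 ≈ 1.221e+5*I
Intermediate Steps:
sqrt(((-30666 + 33693)/(F + 118940) - 104341)*(144614 - 1742) - 400121) = sqrt(((-30666 + 33693)/(73866 + 118940) - 104341)*(144614 - 1742) - 400121) = sqrt((3027/192806 - 104341)*142872 - 400121) = sqrt(-20117567819/192806*142872 - 400121) = sqrt(-1437118574718084/96403 - 400121) = sqrt(-1437157147582847/96403) = I*sqrt(138546260498429199341)/96403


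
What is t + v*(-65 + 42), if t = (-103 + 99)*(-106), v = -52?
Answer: 1620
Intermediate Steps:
t = 424 (t = -4*(-106) = 424)
t + v*(-65 + 42) = 424 - 52*(-65 + 42) = 424 - 52*(-23) = 424 + 1196 = 1620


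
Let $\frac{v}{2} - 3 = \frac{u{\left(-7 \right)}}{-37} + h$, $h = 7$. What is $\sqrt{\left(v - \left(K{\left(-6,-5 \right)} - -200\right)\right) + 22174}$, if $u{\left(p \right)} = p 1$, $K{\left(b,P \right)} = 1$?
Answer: $\frac{\sqrt{30108935}}{37} \approx 148.3$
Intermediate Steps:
$u{\left(p \right)} = p$
$v = \frac{754}{37}$ ($v = 6 + 2 \left(\frac{1}{-37} \left(-7\right) + 7\right) = 6 + 2 \left(\left(- \frac{1}{37}\right) \left(-7\right) + 7\right) = 6 + 2 \left(\frac{7}{37} + 7\right) = 6 + 2 \cdot \frac{266}{37} = 6 + \frac{532}{37} = \frac{754}{37} \approx 20.378$)
$\sqrt{\left(v - \left(K{\left(-6,-5 \right)} - -200\right)\right) + 22174} = \sqrt{\left(\frac{754}{37} - \left(1 - -200\right)\right) + 22174} = \sqrt{\left(\frac{754}{37} - \left(1 + 200\right)\right) + 22174} = \sqrt{\left(\frac{754}{37} - 201\right) + 22174} = \sqrt{- \frac{6683}{37} + 22174} = \sqrt{\frac{813755}{37}} = \frac{\sqrt{30108935}}{37}$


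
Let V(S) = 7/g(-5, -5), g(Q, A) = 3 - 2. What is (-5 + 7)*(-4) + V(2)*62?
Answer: 426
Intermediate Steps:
g(Q, A) = 1
V(S) = 7 (V(S) = 7/1 = 7*1 = 7)
(-5 + 7)*(-4) + V(2)*62 = (-5 + 7)*(-4) + 7*62 = 2*(-4) + 434 = -8 + 434 = 426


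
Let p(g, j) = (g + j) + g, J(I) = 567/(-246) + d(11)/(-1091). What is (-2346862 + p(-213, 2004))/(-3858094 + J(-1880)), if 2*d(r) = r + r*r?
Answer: 209813797208/345153017039 ≈ 0.60789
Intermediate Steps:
d(r) = r/2 + r**2/2 (d(r) = (r + r*r)/2 = (r + r**2)/2 = r/2 + r**2/2)
J(I) = -211611/89462 (J(I) = 567/(-246) + ((1/2)*11*(1 + 11))/(-1091) = 567*(-1/246) + ((1/2)*11*12)*(-1/1091) = -189/82 + 66*(-1/1091) = -189/82 - 66/1091 = -211611/89462)
p(g, j) = j + 2*g
(-2346862 + p(-213, 2004))/(-3858094 + J(-1880)) = (-2346862 + (2004 + 2*(-213)))/(-3858094 - 211611/89462) = (-2346862 + (2004 - 426))/(-345153017039/89462) = (-2346862 + 1578)*(-89462/345153017039) = -2345284*(-89462/345153017039) = 209813797208/345153017039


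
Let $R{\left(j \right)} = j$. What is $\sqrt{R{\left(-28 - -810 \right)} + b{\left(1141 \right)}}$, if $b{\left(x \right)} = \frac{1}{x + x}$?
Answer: $\frac{5 \sqrt{162891442}}{2282} \approx 27.964$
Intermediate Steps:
$b{\left(x \right)} = \frac{1}{2 x}$
$\sqrt{R{\left(-28 - -810 \right)} + b{\left(1141 \right)}} = \sqrt{\left(-28 - -810\right) + \frac{1}{2 \cdot 1141}} = \sqrt{\left(-28 + 810\right) + \frac{1}{2} \cdot \frac{1}{1141}} = \sqrt{782 + \frac{1}{2282}} = \sqrt{\frac{1784525}{2282}} = \frac{5 \sqrt{162891442}}{2282}$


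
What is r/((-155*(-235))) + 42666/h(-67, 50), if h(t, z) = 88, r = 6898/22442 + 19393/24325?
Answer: 30299669562141051/62494041032500 ≈ 484.84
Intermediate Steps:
r = 43072254/38992975 (r = 6898*(1/22442) + 19393*(1/24325) = 3449/11221 + 19393/24325 = 43072254/38992975 ≈ 1.1046)
r/((-155*(-235))) + 42666/h(-67, 50) = 43072254/(38992975*((-155*(-235)))) + 42666/88 = (43072254/38992975)/36425 + 42666*(1/88) = (43072254/38992975)*(1/36425) + 21333/44 = 43072254/1420319114375 + 21333/44 = 30299669562141051/62494041032500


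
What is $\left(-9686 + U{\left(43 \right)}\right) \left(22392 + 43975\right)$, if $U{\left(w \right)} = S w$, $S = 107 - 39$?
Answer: $-448773654$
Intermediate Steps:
$S = 68$ ($S = 107 - 39 = 68$)
$U{\left(w \right)} = 68 w$
$\left(-9686 + U{\left(43 \right)}\right) \left(22392 + 43975\right) = \left(-9686 + 68 \cdot 43\right) \left(22392 + 43975\right) = \left(-9686 + 2924\right) 66367 = \left(-6762\right) 66367 = -448773654$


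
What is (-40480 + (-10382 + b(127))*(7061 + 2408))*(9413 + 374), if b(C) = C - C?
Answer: -962528333106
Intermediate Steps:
b(C) = 0
(-40480 + (-10382 + b(127))*(7061 + 2408))*(9413 + 374) = (-40480 + (-10382 + 0)*(7061 + 2408))*(9413 + 374) = (-40480 - 10382*9469)*9787 = (-40480 - 98307158)*9787 = -98347638*9787 = -962528333106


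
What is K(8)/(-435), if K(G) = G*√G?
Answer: -16*√2/435 ≈ -0.052017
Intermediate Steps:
K(G) = G^(3/2)
K(8)/(-435) = 8^(3/2)/(-435) = (16*√2)*(-1/435) = -16*√2/435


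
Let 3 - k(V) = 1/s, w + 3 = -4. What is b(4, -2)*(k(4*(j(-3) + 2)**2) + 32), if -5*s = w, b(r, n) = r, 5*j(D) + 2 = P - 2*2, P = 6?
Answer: 960/7 ≈ 137.14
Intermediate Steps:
j(D) = 0 (j(D) = -2/5 + (6 - 2*2)/5 = -2/5 + (6 - 4)/5 = -2/5 + (1/5)*2 = -2/5 + 2/5 = 0)
w = -7 (w = -3 - 4 = -7)
s = 7/5 (s = -1/5*(-7) = 7/5 ≈ 1.4000)
k(V) = 16/7 (k(V) = 3 - 1/7/5 = 3 - 1*5/7 = 3 - 5/7 = 16/7)
b(4, -2)*(k(4*(j(-3) + 2)**2) + 32) = 4*(16/7 + 32) = 4*(240/7) = 960/7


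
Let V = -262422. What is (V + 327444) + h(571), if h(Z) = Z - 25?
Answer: 65568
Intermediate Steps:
h(Z) = -25 + Z
(V + 327444) + h(571) = (-262422 + 327444) + (-25 + 571) = 65022 + 546 = 65568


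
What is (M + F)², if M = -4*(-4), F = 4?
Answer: 400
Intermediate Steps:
M = 16
(M + F)² = (16 + 4)² = 20² = 400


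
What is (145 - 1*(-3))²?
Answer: 21904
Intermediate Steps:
(145 - 1*(-3))² = (145 + 3)² = 148² = 21904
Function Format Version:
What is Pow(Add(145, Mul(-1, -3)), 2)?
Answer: 21904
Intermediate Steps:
Pow(Add(145, Mul(-1, -3)), 2) = Pow(Add(145, 3), 2) = Pow(148, 2) = 21904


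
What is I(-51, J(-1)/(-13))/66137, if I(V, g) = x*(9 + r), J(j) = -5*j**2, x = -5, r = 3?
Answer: -60/66137 ≈ -0.00090721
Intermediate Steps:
I(V, g) = -60 (I(V, g) = -5*(9 + 3) = -5*12 = -60)
I(-51, J(-1)/(-13))/66137 = -60/66137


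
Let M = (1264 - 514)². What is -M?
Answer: -562500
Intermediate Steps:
M = 562500 (M = 750² = 562500)
-M = -1*562500 = -562500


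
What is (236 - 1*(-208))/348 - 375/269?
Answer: -922/7801 ≈ -0.11819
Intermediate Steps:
(236 - 1*(-208))/348 - 375/269 = (236 + 208)*(1/348) - 375*1/269 = 444*(1/348) - 375/269 = 37/29 - 375/269 = -922/7801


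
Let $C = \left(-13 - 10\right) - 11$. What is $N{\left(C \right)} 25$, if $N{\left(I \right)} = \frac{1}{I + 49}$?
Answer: $\frac{5}{3} \approx 1.6667$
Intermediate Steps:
$C = -34$ ($C = -23 - 11 = -34$)
$N{\left(I \right)} = \frac{1}{49 + I}$
$N{\left(C \right)} 25 = \frac{1}{49 - 34} \cdot 25 = \frac{1}{15} \cdot 25 = \frac{5}{3}$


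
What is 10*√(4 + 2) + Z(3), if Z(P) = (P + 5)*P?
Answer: 24 + 10*√6 ≈ 48.495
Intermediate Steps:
Z(P) = P*(5 + P) (Z(P) = (5 + P)*P = P*(5 + P))
10*√(4 + 2) + Z(3) = 10*√(4 + 2) + 3*(5 + 3) = 10*√6 + 3*8 = 10*√6 + 24 = 24 + 10*√6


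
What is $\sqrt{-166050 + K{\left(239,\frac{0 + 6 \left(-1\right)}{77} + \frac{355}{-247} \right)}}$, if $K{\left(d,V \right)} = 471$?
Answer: $i \sqrt{165579} \approx 406.91 i$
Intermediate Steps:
$\sqrt{-166050 + K{\left(239,\frac{0 + 6 \left(-1\right)}{77} + \frac{355}{-247} \right)}} = \sqrt{-166050 + 471} = \sqrt{-165579} = i \sqrt{165579}$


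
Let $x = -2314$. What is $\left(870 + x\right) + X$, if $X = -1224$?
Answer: $-2668$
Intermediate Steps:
$\left(870 + x\right) + X = \left(870 - 2314\right) - 1224 = -1444 - 1224 = -2668$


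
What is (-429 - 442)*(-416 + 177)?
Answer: 208169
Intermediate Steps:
(-429 - 442)*(-416 + 177) = -871*(-239) = 208169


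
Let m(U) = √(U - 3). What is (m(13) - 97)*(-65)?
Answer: 6305 - 65*√10 ≈ 6099.5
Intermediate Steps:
m(U) = √(-3 + U)
(m(13) - 97)*(-65) = (√(-3 + 13) - 97)*(-65) = (√10 - 97)*(-65) = (-97 + √10)*(-65) = 6305 - 65*√10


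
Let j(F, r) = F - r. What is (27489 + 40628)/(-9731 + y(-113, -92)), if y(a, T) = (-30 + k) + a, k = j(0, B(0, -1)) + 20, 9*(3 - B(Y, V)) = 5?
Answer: -613053/88708 ≈ -6.9109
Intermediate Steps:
B(Y, V) = 22/9 (B(Y, V) = 3 - ⅑*5 = 3 - 5/9 = 22/9)
k = 158/9 (k = (0 - 1*22/9) + 20 = (0 - 22/9) + 20 = -22/9 + 20 = 158/9 ≈ 17.556)
y(a, T) = -112/9 + a (y(a, T) = (-30 + 158/9) + a = -112/9 + a)
(27489 + 40628)/(-9731 + y(-113, -92)) = (27489 + 40628)/(-9731 + (-112/9 - 113)) = 68117/(-9731 - 1129/9) = 68117/(-88708/9) = 68117*(-9/88708) = -613053/88708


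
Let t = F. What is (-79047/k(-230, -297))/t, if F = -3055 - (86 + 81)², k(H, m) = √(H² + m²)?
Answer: 79047*√141109/4366476896 ≈ 0.0068004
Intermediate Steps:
F = -30944 (F = -3055 - 1*167² = -3055 - 1*27889 = -3055 - 27889 = -30944)
t = -30944
(-79047/k(-230, -297))/t = -79047/√((-230)² + (-297)²)/(-30944) = -79047/√(52900 + 88209)*(-1/30944) = -79047*√141109/141109*(-1/30944) = 79047*√141109/4366476896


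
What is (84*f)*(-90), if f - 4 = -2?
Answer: -15120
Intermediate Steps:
f = 2 (f = 4 - 2 = 2)
(84*f)*(-90) = (84*2)*(-90) = 168*(-90) = -15120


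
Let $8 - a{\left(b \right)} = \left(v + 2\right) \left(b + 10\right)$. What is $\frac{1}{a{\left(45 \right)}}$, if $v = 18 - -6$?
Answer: $- \frac{1}{1422} \approx -0.00070324$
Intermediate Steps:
$v = 24$ ($v = 18 + 6 = 24$)
$a{\left(b \right)} = -252 - 26 b$ ($a{\left(b \right)} = 8 - \left(24 + 2\right) \left(b + 10\right) = 8 - 26 \left(10 + b\right) = 8 - \left(260 + 26 b\right) = -252 - 26 b$)
$\frac{1}{a{\left(45 \right)}} = \frac{1}{-252 - 1170} = \frac{1}{-1422} = - \frac{1}{1422}$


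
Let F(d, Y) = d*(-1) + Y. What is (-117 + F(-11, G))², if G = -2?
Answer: 11664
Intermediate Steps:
F(d, Y) = Y - d (F(d, Y) = -d + Y = Y - d)
(-117 + F(-11, G))² = (-117 + (-2 - 1*(-11)))² = (-117 + (-2 + 11))² = (-117 + 9)² = (-108)² = 11664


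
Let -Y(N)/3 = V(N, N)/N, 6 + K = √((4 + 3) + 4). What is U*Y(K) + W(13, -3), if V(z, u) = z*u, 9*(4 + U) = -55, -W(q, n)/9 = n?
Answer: -155 + 91*√11/3 ≈ -54.396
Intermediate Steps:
W(q, n) = -9*n
K = -6 + √11 (K = -6 + √((4 + 3) + 4) = -6 + √(7 + 4) = -6 + √11 ≈ -2.6834)
U = -91/9 (U = -4 + (⅑)*(-55) = -4 - 55/9 = -91/9 ≈ -10.111)
V(z, u) = u*z
Y(N) = -3*N (Y(N) = -3*N*N/N = -3*N²/N = -3*N)
U*Y(K) + W(13, -3) = -(-91)*(-6 + √11)/3 - 9*(-3) = -91*(18 - 3*√11)/9 + 27 = (-182 + 91*√11/3) + 27 = -155 + 91*√11/3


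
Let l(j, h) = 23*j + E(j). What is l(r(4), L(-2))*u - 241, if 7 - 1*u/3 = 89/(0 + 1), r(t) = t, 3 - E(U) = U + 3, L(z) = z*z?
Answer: -21889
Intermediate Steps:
L(z) = z**2
E(U) = -U (E(U) = 3 - (U + 3) = 3 - (3 + U) = 3 + (-3 - U) = -U)
l(j, h) = 22*j (l(j, h) = 23*j - j = 22*j)
u = -246 (u = 21 - 3*89/(0 + 1) = 21 - 3*89/1 = 21 - 3*89 = 21 - 267 = -246)
l(r(4), L(-2))*u - 241 = (22*4)*(-246) - 241 = 88*(-246) - 241 = -21648 - 241 = -21889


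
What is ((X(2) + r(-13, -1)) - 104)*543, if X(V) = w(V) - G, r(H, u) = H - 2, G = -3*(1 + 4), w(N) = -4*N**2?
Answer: -65160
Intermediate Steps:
G = -15 (G = -3*5 = -15)
r(H, u) = -2 + H
X(V) = 15 - 4*V**2 (X(V) = -4*V**2 - 1*(-15) = -4*V**2 + 15 = 15 - 4*V**2)
((X(2) + r(-13, -1)) - 104)*543 = (((15 - 4*2**2) + (-2 - 13)) - 104)*543 = (((15 - 4*4) - 15) - 104)*543 = (((15 - 16) - 15) - 104)*543 = ((-1 - 15) - 104)*543 = (-16 - 104)*543 = -120*543 = -65160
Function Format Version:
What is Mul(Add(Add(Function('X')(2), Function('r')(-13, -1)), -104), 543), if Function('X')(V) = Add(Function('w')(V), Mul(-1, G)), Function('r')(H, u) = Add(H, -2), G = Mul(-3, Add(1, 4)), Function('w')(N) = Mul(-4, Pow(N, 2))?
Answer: -65160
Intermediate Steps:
G = -15 (G = Mul(-3, 5) = -15)
Function('r')(H, u) = Add(-2, H)
Function('X')(V) = Add(15, Mul(-4, Pow(V, 2))) (Function('X')(V) = Add(Mul(-4, Pow(V, 2)), Mul(-1, -15)) = Add(Mul(-4, Pow(V, 2)), 15) = Add(15, Mul(-4, Pow(V, 2))))
Mul(Add(Add(Function('X')(2), Function('r')(-13, -1)), -104), 543) = Mul(Add(Add(Add(15, Mul(-4, Pow(2, 2))), Add(-2, -13)), -104), 543) = Mul(Add(Add(Add(15, Mul(-4, 4)), -15), -104), 543) = Mul(Add(Add(Add(15, -16), -15), -104), 543) = Mul(Add(Add(-1, -15), -104), 543) = Mul(Add(-16, -104), 543) = Mul(-120, 543) = -65160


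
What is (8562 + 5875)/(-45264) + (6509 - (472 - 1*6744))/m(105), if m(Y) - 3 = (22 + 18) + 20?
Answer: 192536551/950544 ≈ 202.55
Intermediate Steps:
m(Y) = 63 (m(Y) = 3 + ((22 + 18) + 20) = 3 + (40 + 20) = 3 + 60 = 63)
(8562 + 5875)/(-45264) + (6509 - (472 - 1*6744))/m(105) = (8562 + 5875)/(-45264) + (6509 - (472 - 1*6744))/63 = 14437*(-1/45264) + (6509 - (472 - 6744))*(1/63) = -14437/45264 + (6509 - 1*(-6272))*(1/63) = -14437/45264 + (6509 + 6272)*(1/63) = -14437/45264 + 12781*(1/63) = -14437/45264 + 12781/63 = 192536551/950544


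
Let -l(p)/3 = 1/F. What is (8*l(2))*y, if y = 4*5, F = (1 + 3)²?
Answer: -30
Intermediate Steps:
F = 16 (F = 4² = 16)
y = 20
l(p) = -3/16
(8*l(2))*y = (8*(-3/16))*20 = -3/2*20 = -30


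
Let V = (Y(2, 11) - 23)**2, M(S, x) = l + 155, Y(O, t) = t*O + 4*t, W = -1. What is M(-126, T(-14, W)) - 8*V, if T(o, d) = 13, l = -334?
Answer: -14971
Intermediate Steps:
Y(O, t) = 4*t + O*t (Y(O, t) = O*t + 4*t = 4*t + O*t)
M(S, x) = -179 (M(S, x) = -334 + 155 = -179)
V = 1849 (V = (11*(4 + 2) - 23)**2 = (11*6 - 23)**2 = (66 - 23)**2 = 43**2 = 1849)
M(-126, T(-14, W)) - 8*V = -179 - 8*1849 = -179 - 14792 = -14971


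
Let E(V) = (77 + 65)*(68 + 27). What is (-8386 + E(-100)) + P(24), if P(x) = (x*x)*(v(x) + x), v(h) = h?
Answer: 32752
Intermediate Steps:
E(V) = 13490 (E(V) = 142*95 = 13490)
P(x) = 2*x³ (P(x) = (x*x)*(x + x) = x²*(2*x) = 2*x³)
(-8386 + E(-100)) + P(24) = (-8386 + 13490) + 2*24³ = 5104 + 2*13824 = 5104 + 27648 = 32752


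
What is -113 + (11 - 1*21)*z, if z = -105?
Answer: 937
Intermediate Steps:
-113 + (11 - 1*21)*z = -113 + (11 - 1*21)*(-105) = -113 + (11 - 21)*(-105) = -113 - 10*(-105) = -113 + 1050 = 937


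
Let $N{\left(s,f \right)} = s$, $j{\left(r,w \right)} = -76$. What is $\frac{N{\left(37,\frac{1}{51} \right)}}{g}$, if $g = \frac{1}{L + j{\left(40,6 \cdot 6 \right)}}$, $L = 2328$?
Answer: $83324$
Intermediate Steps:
$g = \frac{1}{2252}$ ($g = \frac{1}{2328 - 76} = \frac{1}{2252} \approx 0.00044405$)
$\frac{N{\left(37,\frac{1}{51} \right)}}{g} = 37 \frac{1}{\frac{1}{2252}} = 37 \cdot 2252 = 83324$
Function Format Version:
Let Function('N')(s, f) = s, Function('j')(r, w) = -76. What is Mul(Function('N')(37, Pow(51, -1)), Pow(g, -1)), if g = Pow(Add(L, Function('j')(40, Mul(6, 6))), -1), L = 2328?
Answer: 83324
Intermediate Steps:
g = Rational(1, 2252) (g = Pow(Add(2328, -76), -1) = Pow(2252, -1) = Rational(1, 2252) ≈ 0.00044405)
Mul(Function('N')(37, Pow(51, -1)), Pow(g, -1)) = Mul(37, Pow(Rational(1, 2252), -1)) = Mul(37, 2252) = 83324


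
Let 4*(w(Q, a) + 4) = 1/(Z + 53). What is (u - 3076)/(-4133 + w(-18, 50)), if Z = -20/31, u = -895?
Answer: 25779732/26857373 ≈ 0.95988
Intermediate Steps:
Z = -20/31 (Z = -20*1/31 = -20/31 ≈ -0.64516)
w(Q, a) = -25937/6492 (w(Q, a) = -4 + 1/(4*(-20/31 + 53)) = -4 + 1/(4*(1623/31)) = -4 + (¼)*(31/1623) = -4 + 31/6492 = -25937/6492)
(u - 3076)/(-4133 + w(-18, 50)) = (-895 - 3076)/(-4133 - 25937/6492) = -3971/(-26857373/6492) = -3971*(-6492/26857373) = 25779732/26857373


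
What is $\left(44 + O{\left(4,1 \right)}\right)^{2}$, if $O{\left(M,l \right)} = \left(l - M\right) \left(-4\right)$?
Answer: $3136$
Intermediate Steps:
$O{\left(M,l \right)} = - 4 l + 4 M$
$\left(44 + O{\left(4,1 \right)}\right)^{2} = \left(44 + \left(\left(-4\right) 1 + 4 \cdot 4\right)\right)^{2} = \left(44 + \left(-4 + 16\right)\right)^{2} = \left(44 + 12\right)^{2} = 56^{2} = 3136$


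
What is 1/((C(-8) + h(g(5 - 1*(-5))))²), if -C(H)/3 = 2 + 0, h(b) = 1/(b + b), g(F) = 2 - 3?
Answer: 4/169 ≈ 0.023669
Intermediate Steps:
g(F) = -1
h(b) = 1/(2*b)
C(H) = -6 (C(H) = -3*(2 + 0) = -3*2 = -6)
1/((C(-8) + h(g(5 - 1*(-5))))²) = 1/((-6 + (½)/(-1))²) = 1/((-6 + (½)*(-1))²) = 1/((-6 - ½)²) = 1/((-13/2)²) = 1/(169/4) = 4/169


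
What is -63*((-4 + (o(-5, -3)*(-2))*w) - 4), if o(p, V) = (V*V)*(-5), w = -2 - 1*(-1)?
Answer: 6174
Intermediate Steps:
w = -1 (w = -2 + 1 = -1)
o(p, V) = -5*V**2 (o(p, V) = V**2*(-5) = -5*V**2)
-63*((-4 + (o(-5, -3)*(-2))*w) - 4) = -63*((-4 + (-5*(-3)**2*(-2))*(-1)) - 4) = -63*((-4 + (-5*9*(-2))*(-1)) - 4) = -63*((-4 - 45*(-2)*(-1)) - 4) = -63*((-4 + 90*(-1)) - 4) = -63*((-4 - 90) - 4) = -63*(-94 - 4) = -63*(-98) = 6174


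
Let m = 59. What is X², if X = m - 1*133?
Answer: 5476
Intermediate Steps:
X = -74 (X = 59 - 1*133 = 59 - 133 = -74)
X² = (-74)² = 5476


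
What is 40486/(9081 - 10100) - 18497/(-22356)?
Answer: -886256573/22780764 ≈ -38.904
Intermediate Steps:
40486/(9081 - 10100) - 18497/(-22356) = 40486/(-1019) - 18497*(-1/22356) = 40486*(-1/1019) + 18497/22356 = -40486/1019 + 18497/22356 = -886256573/22780764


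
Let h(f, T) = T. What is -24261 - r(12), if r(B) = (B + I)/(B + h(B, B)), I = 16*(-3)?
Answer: -48519/2 ≈ -24260.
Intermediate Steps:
I = -48
r(B) = (-48 + B)/(2*B) (r(B) = (B - 48)/(B + B) = (-48 + B)/((2*B)) = (-48 + B)*(1/(2*B)) = (-48 + B)/(2*B))
-24261 - r(12) = -24261 - (-48 + 12)/(2*12) = -24261 - (-36)/(2*12) = -24261 - 1*(-3/2) = -24261 + 3/2 = -48519/2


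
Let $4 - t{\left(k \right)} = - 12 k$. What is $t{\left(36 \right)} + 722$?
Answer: $1158$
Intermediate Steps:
$t{\left(k \right)} = 4 + 12 k$ ($t{\left(k \right)} = 4 - - 12 k = 4 + 12 k$)
$t{\left(36 \right)} + 722 = \left(4 + 12 \cdot 36\right) + 722 = \left(4 + 432\right) + 722 = 436 + 722 = 1158$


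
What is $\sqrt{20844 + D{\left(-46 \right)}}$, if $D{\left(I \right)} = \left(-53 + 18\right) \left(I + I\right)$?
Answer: $16 \sqrt{94} \approx 155.13$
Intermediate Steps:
$D{\left(I \right)} = - 70 I$ ($D{\left(I \right)} = - 35 \cdot 2 I = - 70 I$)
$\sqrt{20844 + D{\left(-46 \right)}} = \sqrt{20844 - -3220} = \sqrt{20844 + 3220} = \sqrt{24064} = 16 \sqrt{94}$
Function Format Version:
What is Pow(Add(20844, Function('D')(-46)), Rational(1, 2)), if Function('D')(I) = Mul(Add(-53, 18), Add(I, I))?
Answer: Mul(16, Pow(94, Rational(1, 2))) ≈ 155.13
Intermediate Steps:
Function('D')(I) = Mul(-70, I) (Function('D')(I) = Mul(-35, Mul(2, I)) = Mul(-70, I))
Pow(Add(20844, Function('D')(-46)), Rational(1, 2)) = Pow(Add(20844, Mul(-70, -46)), Rational(1, 2)) = Pow(Add(20844, 3220), Rational(1, 2)) = Pow(24064, Rational(1, 2)) = Mul(16, Pow(94, Rational(1, 2)))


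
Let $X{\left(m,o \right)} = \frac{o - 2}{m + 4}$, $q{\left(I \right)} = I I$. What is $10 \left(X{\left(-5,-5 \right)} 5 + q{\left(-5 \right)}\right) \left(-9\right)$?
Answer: $-5400$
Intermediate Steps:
$q{\left(I \right)} = I^{2}$
$X{\left(m,o \right)} = \frac{-2 + o}{4 + m}$
$10 \left(X{\left(-5,-5 \right)} 5 + q{\left(-5 \right)}\right) \left(-9\right) = 10 \left(\frac{-2 - 5}{4 - 5} \cdot 5 + \left(-5\right)^{2}\right) \left(-9\right) = 10 \left(\frac{1}{-1} \left(-7\right) 5 + 25\right) \left(-9\right) = 10 \left(\left(-1\right) \left(-7\right) 5 + 25\right) \left(-9\right) = 10 \left(7 \cdot 5 + 25\right) \left(-9\right) = 10 \left(35 + 25\right) \left(-9\right) = 10 \cdot 60 \left(-9\right) = 600 \left(-9\right) = -5400$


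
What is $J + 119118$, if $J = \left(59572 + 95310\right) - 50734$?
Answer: $223266$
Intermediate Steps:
$J = 104148$ ($J = 154882 - 50734 = 104148$)
$J + 119118 = 104148 + 119118 = 223266$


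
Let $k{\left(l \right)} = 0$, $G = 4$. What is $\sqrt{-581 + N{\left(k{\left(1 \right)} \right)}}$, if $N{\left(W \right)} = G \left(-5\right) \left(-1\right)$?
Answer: $i \sqrt{561} \approx 23.685 i$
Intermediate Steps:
$N{\left(W \right)} = 20$ ($N{\left(W \right)} = 4 \left(-5\right) \left(-1\right) = \left(-20\right) \left(-1\right) = 20$)
$\sqrt{-581 + N{\left(k{\left(1 \right)} \right)}} = \sqrt{-581 + 20} = \sqrt{-561} = i \sqrt{561}$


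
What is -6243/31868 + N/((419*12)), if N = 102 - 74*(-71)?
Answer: 34823801/40058076 ≈ 0.86933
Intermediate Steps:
N = 5356 (N = 102 + 5254 = 5356)
-6243/31868 + N/((419*12)) = -6243/31868 + 5356/((419*12)) = -6243*1/31868 + 5356/5028 = -6243/31868 + 5356*(1/5028) = -6243/31868 + 1339/1257 = 34823801/40058076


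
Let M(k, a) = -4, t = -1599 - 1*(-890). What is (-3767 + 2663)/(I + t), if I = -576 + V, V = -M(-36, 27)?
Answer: 368/427 ≈ 0.86183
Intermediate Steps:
t = -709 (t = -1599 + 890 = -709)
V = 4 (V = -1*(-4) = 4)
I = -572 (I = -576 + 4 = -572)
(-3767 + 2663)/(I + t) = (-3767 + 2663)/(-572 - 709) = -1104/(-1281) = -1104*(-1/1281) = 368/427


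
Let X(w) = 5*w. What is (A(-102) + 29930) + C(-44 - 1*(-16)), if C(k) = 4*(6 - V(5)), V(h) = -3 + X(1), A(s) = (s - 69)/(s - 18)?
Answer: 1197897/40 ≈ 29947.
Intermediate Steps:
A(s) = (-69 + s)/(-18 + s)
V(h) = 2 (V(h) = -3 + 5*1 = -3 + 5 = 2)
C(k) = 16 (C(k) = 4*(6 - 1*2) = 4*(6 - 2) = 4*4 = 16)
(A(-102) + 29930) + C(-44 - 1*(-16)) = ((-69 - 102)/(-18 - 102) + 29930) + 16 = (-171/(-120) + 29930) + 16 = (-1/120*(-171) + 29930) + 16 = (57/40 + 29930) + 16 = 1197257/40 + 16 = 1197897/40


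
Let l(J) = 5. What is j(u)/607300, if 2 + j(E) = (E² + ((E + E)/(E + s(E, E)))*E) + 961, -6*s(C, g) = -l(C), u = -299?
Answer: 40145307/271614925 ≈ 0.14780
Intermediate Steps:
s(C, g) = ⅚ (s(C, g) = -(-1)*5/6 = -⅙*(-5) = ⅚)
j(E) = 959 + E² + 2*E²/(⅚ + E) (j(E) = -2 + ((E² + ((E + E)/(E + ⅚))*E) + 961) = -2 + ((E² + ((2*E)/(⅚ + E))*E) + 961) = -2 + ((E² + (2*E/(⅚ + E))*E) + 961) = -2 + ((E² + 2*E²/(⅚ + E)) + 961) = -2 + (961 + E² + 2*E²/(⅚ + E)) = 959 + E² + 2*E²/(⅚ + E))
j(u)/607300 = ((4795 + 6*(-299)³ + 17*(-299)² + 5754*(-299))/(5 + 6*(-299)))/607300 = ((4795 + 6*(-26730899) + 17*89401 - 1720446)/(5 - 1794))*(1/607300) = ((4795 - 160385394 + 1519817 - 1720446)/(-1789))*(1/607300) = -1/1789*(-160581228)*(1/607300) = (160581228/1789)*(1/607300) = 40145307/271614925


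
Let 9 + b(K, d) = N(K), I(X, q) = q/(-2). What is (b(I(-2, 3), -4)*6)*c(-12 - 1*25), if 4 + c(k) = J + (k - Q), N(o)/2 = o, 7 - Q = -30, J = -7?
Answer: 6120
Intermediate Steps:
Q = 37 (Q = 7 - 1*(-30) = 7 + 30 = 37)
I(X, q) = -q/2 (I(X, q) = q*(-1/2) = -q/2)
N(o) = 2*o
c(k) = -48 + k (c(k) = -4 + (-7 + (k - 1*37)) = -4 + (-7 + (k - 37)) = -4 + (-7 + (-37 + k)) = -4 + (-44 + k) = -48 + k)
b(K, d) = -9 + 2*K
(b(I(-2, 3), -4)*6)*c(-12 - 1*25) = ((-9 + 2*(-1/2*3))*6)*(-48 + (-12 - 1*25)) = ((-9 + 2*(-3/2))*6)*(-48 + (-12 - 25)) = ((-9 - 3)*6)*(-48 - 37) = -12*6*(-85) = -72*(-85) = 6120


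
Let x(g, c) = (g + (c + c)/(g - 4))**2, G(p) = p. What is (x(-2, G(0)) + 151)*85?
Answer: 13175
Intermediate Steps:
x(g, c) = (g + 2*c/(-4 + g))**2 (x(g, c) = (g + (2*c)/(-4 + g))**2 = (g + 2*c/(-4 + g))**2)
(x(-2, G(0)) + 151)*85 = (((-2)**2 - 4*(-2) + 2*0)**2/(-4 - 2)**2 + 151)*85 = ((4 + 8 + 0)**2/(-6)**2 + 151)*85 = ((1/36)*12**2 + 151)*85 = ((1/36)*144 + 151)*85 = (4 + 151)*85 = 155*85 = 13175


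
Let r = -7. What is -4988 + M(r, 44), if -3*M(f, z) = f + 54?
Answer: -15011/3 ≈ -5003.7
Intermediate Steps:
M(f, z) = -18 - f/3 (M(f, z) = -(f + 54)/3 = -(54 + f)/3 = -18 - f/3)
-4988 + M(r, 44) = -4988 + (-18 - ⅓*(-7)) = -4988 + (-18 + 7/3) = -4988 - 47/3 = -15011/3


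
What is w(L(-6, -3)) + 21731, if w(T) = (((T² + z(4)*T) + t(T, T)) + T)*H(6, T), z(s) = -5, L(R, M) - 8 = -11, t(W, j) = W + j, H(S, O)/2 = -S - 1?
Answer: 21521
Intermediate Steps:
H(S, O) = -2 - 2*S (H(S, O) = 2*(-S - 1) = 2*(-1 - S) = -2 - 2*S)
L(R, M) = -3 (L(R, M) = 8 - 11 = -3)
w(T) = -14*T² + 28*T (w(T) = (((T² - 5*T) + (T + T)) + T)*(-2 - 2*6) = (((T² - 5*T) + 2*T) + T)*(-2 - 12) = ((T² - 3*T) + T)*(-14) = (T² - 2*T)*(-14) = -14*T² + 28*T)
w(L(-6, -3)) + 21731 = 14*(-3)*(2 - 1*(-3)) + 21731 = 14*(-3)*(2 + 3) + 21731 = 14*(-3)*5 + 21731 = -210 + 21731 = 21521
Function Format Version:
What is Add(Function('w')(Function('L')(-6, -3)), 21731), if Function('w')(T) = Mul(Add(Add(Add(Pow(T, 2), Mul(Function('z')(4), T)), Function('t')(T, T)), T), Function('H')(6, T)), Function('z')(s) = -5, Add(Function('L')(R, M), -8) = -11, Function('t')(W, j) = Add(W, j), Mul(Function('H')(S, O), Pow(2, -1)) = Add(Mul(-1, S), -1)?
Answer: 21521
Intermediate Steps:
Function('H')(S, O) = Add(-2, Mul(-2, S)) (Function('H')(S, O) = Mul(2, Add(Mul(-1, S), -1)) = Mul(2, Add(-1, Mul(-1, S))) = Add(-2, Mul(-2, S)))
Function('L')(R, M) = -3 (Function('L')(R, M) = Add(8, -11) = -3)
Function('w')(T) = Add(Mul(-14, Pow(T, 2)), Mul(28, T)) (Function('w')(T) = Mul(Add(Add(Add(Pow(T, 2), Mul(-5, T)), Add(T, T)), T), Add(-2, Mul(-2, 6))) = Mul(Add(Add(Add(Pow(T, 2), Mul(-5, T)), Mul(2, T)), T), Add(-2, -12)) = Mul(Add(Add(Pow(T, 2), Mul(-3, T)), T), -14) = Mul(Add(Pow(T, 2), Mul(-2, T)), -14) = Add(Mul(-14, Pow(T, 2)), Mul(28, T)))
Add(Function('w')(Function('L')(-6, -3)), 21731) = Add(Mul(14, -3, Add(2, Mul(-1, -3))), 21731) = Add(Mul(14, -3, Add(2, 3)), 21731) = Add(Mul(14, -3, 5), 21731) = Add(-210, 21731) = 21521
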